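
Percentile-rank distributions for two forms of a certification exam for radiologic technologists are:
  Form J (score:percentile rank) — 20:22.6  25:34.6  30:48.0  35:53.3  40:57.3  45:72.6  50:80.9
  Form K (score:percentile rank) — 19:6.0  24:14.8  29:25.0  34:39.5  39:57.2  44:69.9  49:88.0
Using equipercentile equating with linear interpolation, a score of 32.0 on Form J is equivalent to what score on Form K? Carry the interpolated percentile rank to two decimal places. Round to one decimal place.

PR of 32.0 on Form J: 48.0 + (32.0 − 30)/(35 − 30) × (53.3 − 48.0) = 50.12
On Form K, PR 50.12 falls between score 34 (PR 39.5) and 39 (PR 57.2).
Interpolate: 34 + (50.12 − 39.5)/(57.2 − 39.5) × (39 − 34) = 37.0

37.0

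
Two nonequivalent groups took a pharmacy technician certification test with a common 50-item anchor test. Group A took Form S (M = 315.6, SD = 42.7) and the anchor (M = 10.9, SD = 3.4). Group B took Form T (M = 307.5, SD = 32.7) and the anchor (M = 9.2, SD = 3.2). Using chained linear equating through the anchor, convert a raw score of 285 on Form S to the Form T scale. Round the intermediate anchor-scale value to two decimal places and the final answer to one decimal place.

299.9

Form S → anchor (Group A): v = (3.4/42.7)(285 − 315.6) + 10.9 = 8.46
anchor → Form T (Group B): y = (32.7/3.2)(8.46 − 9.2) + 307.5 = 299.9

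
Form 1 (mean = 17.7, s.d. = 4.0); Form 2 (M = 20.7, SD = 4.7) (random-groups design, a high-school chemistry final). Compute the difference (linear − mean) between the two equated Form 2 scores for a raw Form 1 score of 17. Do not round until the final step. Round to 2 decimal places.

-0.12

Mean-equated: 17 + (20.7 − 17.7) = 20.00
Linear-equated: (4.7/4.0)(17 − 17.7) + 20.7 = 19.878
Difference = 19.878 − 20.00 = -0.12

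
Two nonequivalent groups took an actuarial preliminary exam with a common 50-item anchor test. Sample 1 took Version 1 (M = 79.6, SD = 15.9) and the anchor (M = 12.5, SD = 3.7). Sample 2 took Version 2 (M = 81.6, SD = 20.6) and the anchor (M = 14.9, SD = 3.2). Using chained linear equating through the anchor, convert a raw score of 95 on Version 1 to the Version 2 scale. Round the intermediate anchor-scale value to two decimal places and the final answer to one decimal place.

89.2

Version 1 → anchor (Sample 1): v = (3.7/15.9)(95 − 79.6) + 12.5 = 16.08
anchor → Version 2 (Sample 2): y = (20.6/3.2)(16.08 − 14.9) + 81.6 = 89.2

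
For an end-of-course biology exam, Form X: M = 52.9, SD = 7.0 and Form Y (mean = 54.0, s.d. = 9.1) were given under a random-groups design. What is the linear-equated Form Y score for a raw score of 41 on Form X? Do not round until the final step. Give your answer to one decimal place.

Linear equating: y = (SD_Y/SD_X)(x − M_X) + M_Y
y = (9.1/7.0)(41 − 52.9) + 54.0
y = 1.300000 × -11.9 + 54.0 = -15.4700 + 54.0 = 38.5

38.5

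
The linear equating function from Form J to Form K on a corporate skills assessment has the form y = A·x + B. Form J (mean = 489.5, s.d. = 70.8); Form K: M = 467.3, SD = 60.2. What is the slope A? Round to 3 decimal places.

0.850

A = SD_Y / SD_X = 60.2 / 70.8 = 0.850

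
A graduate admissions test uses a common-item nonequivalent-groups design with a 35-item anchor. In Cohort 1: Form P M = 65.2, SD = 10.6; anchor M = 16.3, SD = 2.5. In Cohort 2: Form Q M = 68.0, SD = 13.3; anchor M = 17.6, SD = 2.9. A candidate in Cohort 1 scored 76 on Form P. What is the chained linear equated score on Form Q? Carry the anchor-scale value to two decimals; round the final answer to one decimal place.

73.7

Form P → anchor (Cohort 1): v = (2.5/10.6)(76 − 65.2) + 16.3 = 18.85
anchor → Form Q (Cohort 2): y = (13.3/2.9)(18.85 − 17.6) + 68.0 = 73.7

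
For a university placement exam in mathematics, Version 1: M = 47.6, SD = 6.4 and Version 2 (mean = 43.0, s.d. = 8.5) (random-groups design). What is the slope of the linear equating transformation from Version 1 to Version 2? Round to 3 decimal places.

A = SD_Y / SD_X = 8.5 / 6.4 = 1.328

1.328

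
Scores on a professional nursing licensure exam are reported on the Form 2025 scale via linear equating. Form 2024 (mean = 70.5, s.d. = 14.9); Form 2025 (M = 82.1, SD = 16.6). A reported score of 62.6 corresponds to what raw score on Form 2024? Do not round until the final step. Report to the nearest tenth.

53.0

Invert y = (SD_Y/SD_X)(x − M_X) + M_Y:
x = (SD_X/SD_Y)(y − M_Y) + M_X = (14.9/16.6)(62.6 − 82.1) + 70.5
x = 0.897590 × -19.500 + 70.5 = 53.0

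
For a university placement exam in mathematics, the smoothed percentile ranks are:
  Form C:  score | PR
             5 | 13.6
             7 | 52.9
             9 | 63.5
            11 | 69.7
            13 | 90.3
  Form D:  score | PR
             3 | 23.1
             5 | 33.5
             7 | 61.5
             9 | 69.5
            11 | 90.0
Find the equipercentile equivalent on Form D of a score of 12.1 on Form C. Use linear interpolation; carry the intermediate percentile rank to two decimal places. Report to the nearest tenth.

10.1

PR of 12.1 on Form C: 69.7 + (12.1 − 11)/(13 − 11) × (90.3 − 69.7) = 81.03
On Form D, PR 81.03 falls between score 9 (PR 69.5) and 11 (PR 90.0).
Interpolate: 9 + (81.03 − 69.5)/(90.0 − 69.5) × (11 − 9) = 10.1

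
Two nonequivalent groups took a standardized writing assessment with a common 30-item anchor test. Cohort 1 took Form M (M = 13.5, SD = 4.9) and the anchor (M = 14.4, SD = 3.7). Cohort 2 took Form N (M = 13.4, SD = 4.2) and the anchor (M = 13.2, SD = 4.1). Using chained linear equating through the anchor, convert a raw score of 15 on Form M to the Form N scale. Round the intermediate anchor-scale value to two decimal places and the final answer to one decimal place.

Form M → anchor (Cohort 1): v = (3.7/4.9)(15 − 13.5) + 14.4 = 15.53
anchor → Form N (Cohort 2): y = (4.2/4.1)(15.53 − 13.2) + 13.4 = 15.8

15.8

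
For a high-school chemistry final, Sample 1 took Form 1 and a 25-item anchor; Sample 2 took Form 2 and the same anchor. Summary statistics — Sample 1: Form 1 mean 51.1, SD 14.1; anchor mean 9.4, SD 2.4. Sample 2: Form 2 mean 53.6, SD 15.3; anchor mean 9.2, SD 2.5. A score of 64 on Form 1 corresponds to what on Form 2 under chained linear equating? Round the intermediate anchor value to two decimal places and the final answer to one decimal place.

Form 1 → anchor (Sample 1): v = (2.4/14.1)(64 − 51.1) + 9.4 = 11.60
anchor → Form 2 (Sample 2): y = (15.3/2.5)(11.60 − 9.2) + 53.6 = 68.3

68.3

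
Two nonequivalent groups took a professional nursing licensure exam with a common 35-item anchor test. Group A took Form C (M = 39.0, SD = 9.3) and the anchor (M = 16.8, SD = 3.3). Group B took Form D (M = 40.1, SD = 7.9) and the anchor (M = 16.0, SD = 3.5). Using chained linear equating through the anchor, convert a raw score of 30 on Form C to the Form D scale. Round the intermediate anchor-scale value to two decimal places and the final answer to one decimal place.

Form C → anchor (Group A): v = (3.3/9.3)(30 − 39.0) + 16.8 = 13.61
anchor → Form D (Group B): y = (7.9/3.5)(13.61 − 16.0) + 40.1 = 34.7

34.7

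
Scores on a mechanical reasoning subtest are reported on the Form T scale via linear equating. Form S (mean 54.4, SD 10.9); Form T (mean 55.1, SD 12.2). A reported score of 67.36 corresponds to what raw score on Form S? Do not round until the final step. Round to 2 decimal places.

65.35

Invert y = (SD_Y/SD_X)(x − M_X) + M_Y:
x = (SD_X/SD_Y)(y − M_Y) + M_X = (10.9/12.2)(67.36 − 55.1) + 54.4
x = 0.893443 × 12.260 + 54.4 = 65.35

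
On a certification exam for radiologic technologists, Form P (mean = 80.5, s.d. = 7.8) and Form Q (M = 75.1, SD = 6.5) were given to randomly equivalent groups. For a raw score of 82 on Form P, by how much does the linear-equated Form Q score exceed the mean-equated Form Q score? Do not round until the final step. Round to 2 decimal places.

-0.25

Mean-equated: 82 + (75.1 − 80.5) = 76.60
Linear-equated: (6.5/7.8)(82 − 80.5) + 75.1 = 76.350
Difference = 76.350 − 76.60 = -0.25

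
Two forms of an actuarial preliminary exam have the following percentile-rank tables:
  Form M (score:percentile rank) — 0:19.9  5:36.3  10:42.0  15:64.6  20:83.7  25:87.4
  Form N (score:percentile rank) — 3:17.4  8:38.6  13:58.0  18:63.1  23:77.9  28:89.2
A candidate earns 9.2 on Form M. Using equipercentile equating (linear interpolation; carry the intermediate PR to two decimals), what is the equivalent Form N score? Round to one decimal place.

PR of 9.2 on Form M: 36.3 + (9.2 − 5)/(10 − 5) × (42.0 − 36.3) = 41.09
On Form N, PR 41.09 falls between score 8 (PR 38.6) and 13 (PR 58.0).
Interpolate: 8 + (41.09 − 38.6)/(58.0 − 38.6) × (13 − 8) = 8.6

8.6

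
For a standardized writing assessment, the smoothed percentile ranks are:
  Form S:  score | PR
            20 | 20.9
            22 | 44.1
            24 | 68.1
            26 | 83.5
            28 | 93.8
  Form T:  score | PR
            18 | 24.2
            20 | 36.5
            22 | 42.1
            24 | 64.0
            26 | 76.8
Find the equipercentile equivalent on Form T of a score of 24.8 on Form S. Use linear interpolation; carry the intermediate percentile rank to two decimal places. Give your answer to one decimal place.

25.6

PR of 24.8 on Form S: 68.1 + (24.8 − 24)/(26 − 24) × (83.5 − 68.1) = 74.26
On Form T, PR 74.26 falls between score 24 (PR 64.0) and 26 (PR 76.8).
Interpolate: 24 + (74.26 − 64.0)/(76.8 − 64.0) × (26 − 24) = 25.6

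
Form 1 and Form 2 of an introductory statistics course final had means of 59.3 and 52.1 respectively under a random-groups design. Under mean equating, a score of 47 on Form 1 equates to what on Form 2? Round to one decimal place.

39.8

Mean equating: y = x + (M_Y − M_X) = 47 + (52.1 − 59.3) = 39.8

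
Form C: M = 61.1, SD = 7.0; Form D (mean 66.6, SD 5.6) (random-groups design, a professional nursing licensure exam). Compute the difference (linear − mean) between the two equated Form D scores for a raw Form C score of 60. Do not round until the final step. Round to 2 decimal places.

Mean-equated: 60 + (66.6 − 61.1) = 65.50
Linear-equated: (5.6/7.0)(60 − 61.1) + 66.6 = 65.720
Difference = 65.720 − 65.50 = 0.22

0.22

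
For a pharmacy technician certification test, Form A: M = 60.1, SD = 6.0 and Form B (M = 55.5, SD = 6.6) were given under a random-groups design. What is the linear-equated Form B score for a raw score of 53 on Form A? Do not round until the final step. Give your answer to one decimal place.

Linear equating: y = (SD_Y/SD_X)(x − M_X) + M_Y
y = (6.6/6.0)(53 − 60.1) + 55.5
y = 1.100000 × -7.1 + 55.5 = -7.8100 + 55.5 = 47.7

47.7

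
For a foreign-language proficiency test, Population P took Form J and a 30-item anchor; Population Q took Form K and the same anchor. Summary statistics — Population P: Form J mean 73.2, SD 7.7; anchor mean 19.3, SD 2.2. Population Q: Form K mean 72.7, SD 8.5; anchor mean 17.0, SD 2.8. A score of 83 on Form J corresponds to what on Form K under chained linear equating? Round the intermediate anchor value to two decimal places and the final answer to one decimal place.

88.2

Form J → anchor (Population P): v = (2.2/7.7)(83 − 73.2) + 19.3 = 22.10
anchor → Form K (Population Q): y = (8.5/2.8)(22.10 − 17.0) + 72.7 = 88.2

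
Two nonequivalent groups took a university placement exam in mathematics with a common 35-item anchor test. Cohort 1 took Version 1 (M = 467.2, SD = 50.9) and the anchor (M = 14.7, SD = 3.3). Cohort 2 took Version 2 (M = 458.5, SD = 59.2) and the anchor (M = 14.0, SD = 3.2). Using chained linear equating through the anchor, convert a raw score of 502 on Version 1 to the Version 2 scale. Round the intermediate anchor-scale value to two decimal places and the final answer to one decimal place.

Version 1 → anchor (Cohort 1): v = (3.3/50.9)(502 − 467.2) + 14.7 = 16.96
anchor → Version 2 (Cohort 2): y = (59.2/3.2)(16.96 − 14.0) + 458.5 = 513.3

513.3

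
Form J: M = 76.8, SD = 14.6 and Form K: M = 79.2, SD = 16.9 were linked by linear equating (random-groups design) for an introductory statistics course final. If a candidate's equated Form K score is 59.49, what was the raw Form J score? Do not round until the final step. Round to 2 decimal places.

59.77

Invert y = (SD_Y/SD_X)(x − M_X) + M_Y:
x = (SD_X/SD_Y)(y − M_Y) + M_X = (14.6/16.9)(59.49 − 79.2) + 76.8
x = 0.863905 × -19.710 + 76.8 = 59.77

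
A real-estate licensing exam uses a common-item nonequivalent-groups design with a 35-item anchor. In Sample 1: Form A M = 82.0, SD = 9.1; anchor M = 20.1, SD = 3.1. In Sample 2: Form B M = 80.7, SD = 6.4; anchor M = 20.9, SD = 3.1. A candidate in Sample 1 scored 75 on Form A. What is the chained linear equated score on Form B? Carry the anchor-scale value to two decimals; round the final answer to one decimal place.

74.1

Form A → anchor (Sample 1): v = (3.1/9.1)(75 − 82.0) + 20.1 = 17.72
anchor → Form B (Sample 2): y = (6.4/3.1)(17.72 − 20.9) + 80.7 = 74.1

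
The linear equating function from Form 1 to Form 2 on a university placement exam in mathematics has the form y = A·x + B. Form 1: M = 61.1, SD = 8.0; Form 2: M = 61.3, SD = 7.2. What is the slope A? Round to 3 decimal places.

A = SD_Y / SD_X = 7.2 / 8.0 = 0.900

0.900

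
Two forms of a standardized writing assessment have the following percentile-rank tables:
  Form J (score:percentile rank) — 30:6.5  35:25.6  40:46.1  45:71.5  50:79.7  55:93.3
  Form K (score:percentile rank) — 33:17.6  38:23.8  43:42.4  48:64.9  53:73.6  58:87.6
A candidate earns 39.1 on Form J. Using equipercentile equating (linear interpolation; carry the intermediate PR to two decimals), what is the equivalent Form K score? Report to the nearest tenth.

43.0

PR of 39.1 on Form J: 25.6 + (39.1 − 35)/(40 − 35) × (46.1 − 25.6) = 42.41
On Form K, PR 42.41 falls between score 43 (PR 42.4) and 48 (PR 64.9).
Interpolate: 43 + (42.41 − 42.4)/(64.9 − 42.4) × (48 − 43) = 43.0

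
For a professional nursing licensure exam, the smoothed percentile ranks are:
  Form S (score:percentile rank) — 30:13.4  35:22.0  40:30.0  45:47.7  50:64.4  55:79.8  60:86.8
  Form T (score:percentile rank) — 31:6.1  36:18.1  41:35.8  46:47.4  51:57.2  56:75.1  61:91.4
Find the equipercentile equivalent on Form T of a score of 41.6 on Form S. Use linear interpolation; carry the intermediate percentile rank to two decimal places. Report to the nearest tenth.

PR of 41.6 on Form S: 30.0 + (41.6 − 40)/(45 − 40) × (47.7 − 30.0) = 35.66
On Form T, PR 35.66 falls between score 36 (PR 18.1) and 41 (PR 35.8).
Interpolate: 36 + (35.66 − 18.1)/(35.8 − 18.1) × (41 − 36) = 41.0

41.0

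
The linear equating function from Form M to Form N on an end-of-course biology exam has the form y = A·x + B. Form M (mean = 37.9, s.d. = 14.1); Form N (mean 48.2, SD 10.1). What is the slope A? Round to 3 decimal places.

A = SD_Y / SD_X = 10.1 / 14.1 = 0.716

0.716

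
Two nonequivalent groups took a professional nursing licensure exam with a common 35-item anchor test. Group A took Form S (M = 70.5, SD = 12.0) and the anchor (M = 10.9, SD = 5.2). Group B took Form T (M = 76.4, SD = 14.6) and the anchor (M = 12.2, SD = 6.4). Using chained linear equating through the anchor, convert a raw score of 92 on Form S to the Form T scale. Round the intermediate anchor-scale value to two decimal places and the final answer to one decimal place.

Form S → anchor (Group A): v = (5.2/12.0)(92 − 70.5) + 10.9 = 20.22
anchor → Form T (Group B): y = (14.6/6.4)(20.22 − 12.2) + 76.4 = 94.7

94.7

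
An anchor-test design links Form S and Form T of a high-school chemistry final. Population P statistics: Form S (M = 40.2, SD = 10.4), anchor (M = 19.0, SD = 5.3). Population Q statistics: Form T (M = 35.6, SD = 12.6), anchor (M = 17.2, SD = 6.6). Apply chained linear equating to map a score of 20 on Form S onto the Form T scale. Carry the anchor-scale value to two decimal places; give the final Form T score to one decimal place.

19.4

Form S → anchor (Population P): v = (5.3/10.4)(20 − 40.2) + 19.0 = 8.71
anchor → Form T (Population Q): y = (12.6/6.6)(8.71 − 17.2) + 35.6 = 19.4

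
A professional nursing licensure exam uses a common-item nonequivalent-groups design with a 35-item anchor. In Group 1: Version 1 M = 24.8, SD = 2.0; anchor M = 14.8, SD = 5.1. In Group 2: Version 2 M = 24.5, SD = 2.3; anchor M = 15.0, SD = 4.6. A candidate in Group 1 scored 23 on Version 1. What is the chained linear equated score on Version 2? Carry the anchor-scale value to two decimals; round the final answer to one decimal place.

Version 1 → anchor (Group 1): v = (5.1/2.0)(23 − 24.8) + 14.8 = 10.21
anchor → Version 2 (Group 2): y = (2.3/4.6)(10.21 − 15.0) + 24.5 = 22.1

22.1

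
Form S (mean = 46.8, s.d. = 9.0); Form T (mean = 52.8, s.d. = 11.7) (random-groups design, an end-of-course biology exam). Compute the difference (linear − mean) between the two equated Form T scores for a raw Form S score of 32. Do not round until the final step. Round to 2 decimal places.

Mean-equated: 32 + (52.8 − 46.8) = 38.00
Linear-equated: (11.7/9.0)(32 − 46.8) + 52.8 = 33.560
Difference = 33.560 − 38.00 = -4.44

-4.44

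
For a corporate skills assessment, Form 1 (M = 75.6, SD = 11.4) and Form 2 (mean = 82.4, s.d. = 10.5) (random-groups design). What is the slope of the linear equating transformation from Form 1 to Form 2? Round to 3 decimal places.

A = SD_Y / SD_X = 10.5 / 11.4 = 0.921

0.921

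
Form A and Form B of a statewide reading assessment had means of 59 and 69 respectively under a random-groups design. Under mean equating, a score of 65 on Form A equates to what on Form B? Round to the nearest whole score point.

Mean equating: y = x + (M_Y − M_X) = 65 + (69 − 59) = 75

75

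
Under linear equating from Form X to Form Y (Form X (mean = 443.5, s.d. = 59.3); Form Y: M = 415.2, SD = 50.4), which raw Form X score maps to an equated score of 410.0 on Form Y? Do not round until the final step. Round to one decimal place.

Invert y = (SD_Y/SD_X)(x − M_X) + M_Y:
x = (SD_X/SD_Y)(y − M_Y) + M_X = (59.3/50.4)(410.0 − 415.2) + 443.5
x = 1.176587 × -5.200 + 443.5 = 437.4

437.4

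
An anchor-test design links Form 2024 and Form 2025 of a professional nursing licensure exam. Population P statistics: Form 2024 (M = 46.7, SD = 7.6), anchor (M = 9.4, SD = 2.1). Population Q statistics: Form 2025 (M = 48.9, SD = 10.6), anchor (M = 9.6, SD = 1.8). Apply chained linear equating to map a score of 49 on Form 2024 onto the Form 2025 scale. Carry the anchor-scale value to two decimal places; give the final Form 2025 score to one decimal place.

Form 2024 → anchor (Population P): v = (2.1/7.6)(49 − 46.7) + 9.4 = 10.04
anchor → Form 2025 (Population Q): y = (10.6/1.8)(10.04 − 9.6) + 48.9 = 51.5

51.5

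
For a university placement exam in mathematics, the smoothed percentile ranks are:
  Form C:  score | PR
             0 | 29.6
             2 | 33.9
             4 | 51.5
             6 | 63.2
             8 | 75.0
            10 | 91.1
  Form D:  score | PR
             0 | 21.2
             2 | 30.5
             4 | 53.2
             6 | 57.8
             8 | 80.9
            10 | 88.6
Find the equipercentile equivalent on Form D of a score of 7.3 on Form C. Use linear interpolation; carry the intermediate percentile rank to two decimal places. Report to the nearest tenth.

PR of 7.3 on Form C: 63.2 + (7.3 − 6)/(8 − 6) × (75.0 − 63.2) = 70.87
On Form D, PR 70.87 falls between score 6 (PR 57.8) and 8 (PR 80.9).
Interpolate: 6 + (70.87 − 57.8)/(80.9 − 57.8) × (8 − 6) = 7.1

7.1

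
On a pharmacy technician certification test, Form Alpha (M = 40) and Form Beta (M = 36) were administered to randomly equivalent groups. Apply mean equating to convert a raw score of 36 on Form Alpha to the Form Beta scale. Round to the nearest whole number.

Mean equating: y = x + (M_Y − M_X) = 36 + (36 − 40) = 32

32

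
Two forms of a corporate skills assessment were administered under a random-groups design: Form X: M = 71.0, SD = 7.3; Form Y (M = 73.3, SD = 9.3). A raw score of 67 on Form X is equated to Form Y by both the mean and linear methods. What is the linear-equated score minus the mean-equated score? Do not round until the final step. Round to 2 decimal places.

Mean-equated: 67 + (73.3 − 71.0) = 69.30
Linear-equated: (9.3/7.3)(67 − 71.0) + 73.3 = 68.204
Difference = 68.204 − 69.30 = -1.10

-1.10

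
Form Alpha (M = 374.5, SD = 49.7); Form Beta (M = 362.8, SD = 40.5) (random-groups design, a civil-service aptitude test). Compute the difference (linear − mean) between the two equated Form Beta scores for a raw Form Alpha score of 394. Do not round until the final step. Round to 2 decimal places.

Mean-equated: 394 + (362.8 − 374.5) = 382.30
Linear-equated: (40.5/49.7)(394 − 374.5) + 362.8 = 378.690
Difference = 378.690 − 382.30 = -3.61

-3.61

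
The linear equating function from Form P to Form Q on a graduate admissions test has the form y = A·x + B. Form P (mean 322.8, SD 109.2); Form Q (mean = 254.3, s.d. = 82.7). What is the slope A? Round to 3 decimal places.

A = SD_Y / SD_X = 82.7 / 109.2 = 0.757

0.757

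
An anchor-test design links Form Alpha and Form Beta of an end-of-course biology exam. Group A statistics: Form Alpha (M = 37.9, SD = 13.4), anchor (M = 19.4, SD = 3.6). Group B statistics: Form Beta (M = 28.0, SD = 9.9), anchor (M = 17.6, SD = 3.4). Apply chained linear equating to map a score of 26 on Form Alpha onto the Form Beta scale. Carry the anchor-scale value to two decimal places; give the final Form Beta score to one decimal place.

Form Alpha → anchor (Group A): v = (3.6/13.4)(26 − 37.9) + 19.4 = 16.20
anchor → Form Beta (Group B): y = (9.9/3.4)(16.20 − 17.6) + 28.0 = 23.9

23.9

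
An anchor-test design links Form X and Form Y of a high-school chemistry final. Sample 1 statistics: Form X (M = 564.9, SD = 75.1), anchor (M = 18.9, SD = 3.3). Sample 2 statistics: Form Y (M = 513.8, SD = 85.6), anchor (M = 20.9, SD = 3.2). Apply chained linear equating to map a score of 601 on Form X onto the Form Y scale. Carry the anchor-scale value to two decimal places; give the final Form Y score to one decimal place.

502.8

Form X → anchor (Sample 1): v = (3.3/75.1)(601 − 564.9) + 18.9 = 20.49
anchor → Form Y (Sample 2): y = (85.6/3.2)(20.49 − 20.9) + 513.8 = 502.8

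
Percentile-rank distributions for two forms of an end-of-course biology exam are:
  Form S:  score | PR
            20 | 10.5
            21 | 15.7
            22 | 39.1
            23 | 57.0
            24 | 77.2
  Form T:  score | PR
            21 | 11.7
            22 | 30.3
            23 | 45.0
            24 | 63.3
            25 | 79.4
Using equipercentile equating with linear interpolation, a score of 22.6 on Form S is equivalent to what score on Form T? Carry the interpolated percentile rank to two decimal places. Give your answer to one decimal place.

23.3

PR of 22.6 on Form S: 39.1 + (22.6 − 22)/(23 − 22) × (57.0 − 39.1) = 49.84
On Form T, PR 49.84 falls between score 23 (PR 45.0) and 24 (PR 63.3).
Interpolate: 23 + (49.84 − 45.0)/(63.3 − 45.0) × (24 − 23) = 23.3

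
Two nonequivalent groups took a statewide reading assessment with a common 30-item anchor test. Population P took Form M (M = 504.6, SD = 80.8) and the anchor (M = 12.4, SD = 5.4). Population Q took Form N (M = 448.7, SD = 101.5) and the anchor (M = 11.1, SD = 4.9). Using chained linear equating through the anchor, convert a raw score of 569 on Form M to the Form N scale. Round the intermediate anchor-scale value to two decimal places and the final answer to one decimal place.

Form M → anchor (Population P): v = (5.4/80.8)(569 − 504.6) + 12.4 = 16.70
anchor → Form N (Population Q): y = (101.5/4.9)(16.70 − 11.1) + 448.7 = 564.7

564.7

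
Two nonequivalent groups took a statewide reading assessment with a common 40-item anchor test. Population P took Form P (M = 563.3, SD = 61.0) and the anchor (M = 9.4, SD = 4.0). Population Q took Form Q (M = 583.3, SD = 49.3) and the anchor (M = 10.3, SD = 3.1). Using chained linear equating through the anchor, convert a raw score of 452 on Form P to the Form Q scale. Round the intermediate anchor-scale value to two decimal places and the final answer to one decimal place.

Form P → anchor (Population P): v = (4.0/61.0)(452 − 563.3) + 9.4 = 2.10
anchor → Form Q (Population Q): y = (49.3/3.1)(2.10 − 10.3) + 583.3 = 452.9

452.9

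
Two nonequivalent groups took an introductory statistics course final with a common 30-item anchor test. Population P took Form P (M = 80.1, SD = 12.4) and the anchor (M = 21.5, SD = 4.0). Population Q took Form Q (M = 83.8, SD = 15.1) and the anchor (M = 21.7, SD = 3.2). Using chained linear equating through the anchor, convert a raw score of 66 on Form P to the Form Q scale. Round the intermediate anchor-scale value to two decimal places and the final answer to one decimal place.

61.4

Form P → anchor (Population P): v = (4.0/12.4)(66 − 80.1) + 21.5 = 16.95
anchor → Form Q (Population Q): y = (15.1/3.2)(16.95 − 21.7) + 83.8 = 61.4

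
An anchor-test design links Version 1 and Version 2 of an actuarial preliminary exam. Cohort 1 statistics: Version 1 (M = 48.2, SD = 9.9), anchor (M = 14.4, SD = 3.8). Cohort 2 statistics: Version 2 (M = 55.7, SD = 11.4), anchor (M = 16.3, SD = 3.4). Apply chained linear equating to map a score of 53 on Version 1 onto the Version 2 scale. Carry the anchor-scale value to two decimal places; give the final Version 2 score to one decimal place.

Version 1 → anchor (Cohort 1): v = (3.8/9.9)(53 − 48.2) + 14.4 = 16.24
anchor → Version 2 (Cohort 2): y = (11.4/3.4)(16.24 − 16.3) + 55.7 = 55.5

55.5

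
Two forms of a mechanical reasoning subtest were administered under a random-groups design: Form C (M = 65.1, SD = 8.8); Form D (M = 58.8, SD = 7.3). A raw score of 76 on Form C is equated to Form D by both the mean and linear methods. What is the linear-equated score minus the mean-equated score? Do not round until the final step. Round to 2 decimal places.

Mean-equated: 76 + (58.8 − 65.1) = 69.70
Linear-equated: (7.3/8.8)(76 − 65.1) + 58.8 = 67.842
Difference = 67.842 − 69.70 = -1.86

-1.86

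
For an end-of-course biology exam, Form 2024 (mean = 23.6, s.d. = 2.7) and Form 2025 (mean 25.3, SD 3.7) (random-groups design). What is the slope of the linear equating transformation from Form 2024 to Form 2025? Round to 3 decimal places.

1.370

A = SD_Y / SD_X = 3.7 / 2.7 = 1.370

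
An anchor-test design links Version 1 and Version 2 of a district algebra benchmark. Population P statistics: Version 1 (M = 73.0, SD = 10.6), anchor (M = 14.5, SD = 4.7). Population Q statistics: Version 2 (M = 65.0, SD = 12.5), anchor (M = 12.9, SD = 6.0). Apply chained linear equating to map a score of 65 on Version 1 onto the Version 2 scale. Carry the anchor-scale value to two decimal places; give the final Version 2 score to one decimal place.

60.9

Version 1 → anchor (Population P): v = (4.7/10.6)(65 − 73.0) + 14.5 = 10.95
anchor → Version 2 (Population Q): y = (12.5/6.0)(10.95 − 12.9) + 65.0 = 60.9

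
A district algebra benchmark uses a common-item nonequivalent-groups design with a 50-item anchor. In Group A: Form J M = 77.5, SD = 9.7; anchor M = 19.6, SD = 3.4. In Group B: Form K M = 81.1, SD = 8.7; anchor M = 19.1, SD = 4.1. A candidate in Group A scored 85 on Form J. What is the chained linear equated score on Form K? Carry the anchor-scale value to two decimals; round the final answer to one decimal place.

Form J → anchor (Group A): v = (3.4/9.7)(85 − 77.5) + 19.6 = 22.23
anchor → Form K (Group B): y = (8.7/4.1)(22.23 − 19.1) + 81.1 = 87.7

87.7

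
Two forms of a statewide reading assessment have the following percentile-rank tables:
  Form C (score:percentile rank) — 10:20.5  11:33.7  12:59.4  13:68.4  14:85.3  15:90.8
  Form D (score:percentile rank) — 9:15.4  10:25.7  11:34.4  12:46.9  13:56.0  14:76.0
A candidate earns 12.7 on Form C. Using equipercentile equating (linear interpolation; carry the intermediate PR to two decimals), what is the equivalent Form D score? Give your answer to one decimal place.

PR of 12.7 on Form C: 59.4 + (12.7 − 12)/(13 − 12) × (68.4 − 59.4) = 65.70
On Form D, PR 65.70 falls between score 13 (PR 56.0) and 14 (PR 76.0).
Interpolate: 13 + (65.70 − 56.0)/(76.0 − 56.0) × (14 − 13) = 13.5

13.5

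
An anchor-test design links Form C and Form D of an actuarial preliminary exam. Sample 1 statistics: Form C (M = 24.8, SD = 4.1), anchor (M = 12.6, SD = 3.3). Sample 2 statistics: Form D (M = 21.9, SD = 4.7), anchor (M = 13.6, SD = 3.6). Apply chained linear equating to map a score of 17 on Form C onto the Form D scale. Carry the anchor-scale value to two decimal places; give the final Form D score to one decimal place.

Form C → anchor (Sample 1): v = (3.3/4.1)(17 − 24.8) + 12.6 = 6.32
anchor → Form D (Sample 2): y = (4.7/3.6)(6.32 − 13.6) + 21.9 = 12.4

12.4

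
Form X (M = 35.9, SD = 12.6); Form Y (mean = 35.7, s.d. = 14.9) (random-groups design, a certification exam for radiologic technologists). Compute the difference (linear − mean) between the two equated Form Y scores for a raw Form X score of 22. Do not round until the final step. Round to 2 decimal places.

-2.54

Mean-equated: 22 + (35.7 − 35.9) = 21.80
Linear-equated: (14.9/12.6)(22 − 35.9) + 35.7 = 19.263
Difference = 19.263 − 21.80 = -2.54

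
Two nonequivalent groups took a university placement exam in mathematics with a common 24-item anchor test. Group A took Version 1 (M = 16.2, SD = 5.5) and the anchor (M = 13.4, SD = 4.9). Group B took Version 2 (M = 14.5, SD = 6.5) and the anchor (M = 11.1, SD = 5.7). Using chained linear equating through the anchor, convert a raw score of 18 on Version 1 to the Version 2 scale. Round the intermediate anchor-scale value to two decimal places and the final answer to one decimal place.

18.9

Version 1 → anchor (Group A): v = (4.9/5.5)(18 − 16.2) + 13.4 = 15.00
anchor → Version 2 (Group B): y = (6.5/5.7)(15.00 − 11.1) + 14.5 = 18.9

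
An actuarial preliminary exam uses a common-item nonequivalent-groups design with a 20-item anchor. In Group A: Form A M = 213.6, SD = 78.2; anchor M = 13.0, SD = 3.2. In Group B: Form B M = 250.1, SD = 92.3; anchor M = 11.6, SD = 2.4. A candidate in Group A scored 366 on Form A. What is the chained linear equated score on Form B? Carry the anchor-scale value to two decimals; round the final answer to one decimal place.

543.9

Form A → anchor (Group A): v = (3.2/78.2)(366 − 213.6) + 13.0 = 19.24
anchor → Form B (Group B): y = (92.3/2.4)(19.24 − 11.6) + 250.1 = 543.9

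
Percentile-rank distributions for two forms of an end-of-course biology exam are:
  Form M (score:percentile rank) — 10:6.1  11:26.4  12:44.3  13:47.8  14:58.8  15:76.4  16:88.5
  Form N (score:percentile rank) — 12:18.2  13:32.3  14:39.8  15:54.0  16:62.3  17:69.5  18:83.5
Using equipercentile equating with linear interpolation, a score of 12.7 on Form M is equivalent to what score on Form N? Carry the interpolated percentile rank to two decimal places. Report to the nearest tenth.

PR of 12.7 on Form M: 44.3 + (12.7 − 12)/(13 − 12) × (47.8 − 44.3) = 46.75
On Form N, PR 46.75 falls between score 14 (PR 39.8) and 15 (PR 54.0).
Interpolate: 14 + (46.75 − 39.8)/(54.0 − 39.8) × (15 − 14) = 14.5

14.5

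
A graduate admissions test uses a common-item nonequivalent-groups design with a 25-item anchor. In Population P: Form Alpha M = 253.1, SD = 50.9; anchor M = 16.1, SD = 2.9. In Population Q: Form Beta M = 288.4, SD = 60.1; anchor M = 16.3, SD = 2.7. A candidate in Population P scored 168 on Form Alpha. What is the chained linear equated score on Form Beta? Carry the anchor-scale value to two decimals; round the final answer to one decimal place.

Form Alpha → anchor (Population P): v = (2.9/50.9)(168 − 253.1) + 16.1 = 11.25
anchor → Form Beta (Population Q): y = (60.1/2.7)(11.25 − 16.3) + 288.4 = 176.0

176.0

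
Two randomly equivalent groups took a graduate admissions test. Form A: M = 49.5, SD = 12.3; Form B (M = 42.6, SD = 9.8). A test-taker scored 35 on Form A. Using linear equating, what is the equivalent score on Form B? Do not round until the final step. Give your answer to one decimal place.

31.0

Linear equating: y = (SD_Y/SD_X)(x − M_X) + M_Y
y = (9.8/12.3)(35 − 49.5) + 42.6
y = 0.796748 × -14.5 + 42.6 = -11.5528 + 42.6 = 31.0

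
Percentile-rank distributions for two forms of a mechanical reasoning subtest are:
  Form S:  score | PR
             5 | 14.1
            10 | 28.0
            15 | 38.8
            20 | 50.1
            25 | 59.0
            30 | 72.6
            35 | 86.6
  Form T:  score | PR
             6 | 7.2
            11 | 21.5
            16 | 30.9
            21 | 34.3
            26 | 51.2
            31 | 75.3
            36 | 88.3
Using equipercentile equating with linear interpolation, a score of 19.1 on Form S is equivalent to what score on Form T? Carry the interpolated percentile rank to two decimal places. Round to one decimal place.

PR of 19.1 on Form S: 38.8 + (19.1 − 15)/(20 − 15) × (50.1 − 38.8) = 48.07
On Form T, PR 48.07 falls between score 21 (PR 34.3) and 26 (PR 51.2).
Interpolate: 21 + (48.07 − 34.3)/(51.2 − 34.3) × (26 − 21) = 25.1

25.1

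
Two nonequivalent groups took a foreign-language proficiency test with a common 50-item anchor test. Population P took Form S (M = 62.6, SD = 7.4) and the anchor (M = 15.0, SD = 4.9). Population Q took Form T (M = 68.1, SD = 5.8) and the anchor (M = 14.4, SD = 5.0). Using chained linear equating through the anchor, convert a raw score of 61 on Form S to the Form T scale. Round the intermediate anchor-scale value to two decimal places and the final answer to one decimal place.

67.6

Form S → anchor (Population P): v = (4.9/7.4)(61 − 62.6) + 15.0 = 13.94
anchor → Form T (Population Q): y = (5.8/5.0)(13.94 − 14.4) + 68.1 = 67.6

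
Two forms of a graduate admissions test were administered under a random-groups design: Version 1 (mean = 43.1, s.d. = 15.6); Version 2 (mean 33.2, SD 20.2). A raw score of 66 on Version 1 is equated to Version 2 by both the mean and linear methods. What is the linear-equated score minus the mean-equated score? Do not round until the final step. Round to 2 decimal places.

Mean-equated: 66 + (33.2 − 43.1) = 56.10
Linear-equated: (20.2/15.6)(66 − 43.1) + 33.2 = 62.853
Difference = 62.853 − 56.10 = 6.75

6.75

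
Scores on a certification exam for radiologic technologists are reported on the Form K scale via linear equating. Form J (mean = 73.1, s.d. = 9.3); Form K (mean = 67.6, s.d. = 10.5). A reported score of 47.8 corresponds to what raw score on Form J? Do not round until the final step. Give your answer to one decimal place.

Invert y = (SD_Y/SD_X)(x − M_X) + M_Y:
x = (SD_X/SD_Y)(y − M_Y) + M_X = (9.3/10.5)(47.8 − 67.6) + 73.1
x = 0.885714 × -19.800 + 73.1 = 55.6

55.6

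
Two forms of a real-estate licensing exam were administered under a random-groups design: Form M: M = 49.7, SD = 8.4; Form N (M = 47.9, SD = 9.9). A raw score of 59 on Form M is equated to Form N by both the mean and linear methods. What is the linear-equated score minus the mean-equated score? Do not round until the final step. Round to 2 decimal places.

1.66

Mean-equated: 59 + (47.9 − 49.7) = 57.20
Linear-equated: (9.9/8.4)(59 − 49.7) + 47.9 = 58.861
Difference = 58.861 − 57.20 = 1.66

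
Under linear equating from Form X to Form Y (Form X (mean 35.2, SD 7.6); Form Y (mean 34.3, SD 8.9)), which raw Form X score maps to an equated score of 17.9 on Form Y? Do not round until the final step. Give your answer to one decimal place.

Invert y = (SD_Y/SD_X)(x − M_X) + M_Y:
x = (SD_X/SD_Y)(y − M_Y) + M_X = (7.6/8.9)(17.9 − 34.3) + 35.2
x = 0.853933 × -16.400 + 35.2 = 21.2

21.2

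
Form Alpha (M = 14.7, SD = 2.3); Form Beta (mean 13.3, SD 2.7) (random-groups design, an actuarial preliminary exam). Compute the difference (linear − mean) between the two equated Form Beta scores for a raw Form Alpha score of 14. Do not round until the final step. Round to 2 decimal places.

Mean-equated: 14 + (13.3 − 14.7) = 12.60
Linear-equated: (2.7/2.3)(14 − 14.7) + 13.3 = 12.478
Difference = 12.478 − 12.60 = -0.12

-0.12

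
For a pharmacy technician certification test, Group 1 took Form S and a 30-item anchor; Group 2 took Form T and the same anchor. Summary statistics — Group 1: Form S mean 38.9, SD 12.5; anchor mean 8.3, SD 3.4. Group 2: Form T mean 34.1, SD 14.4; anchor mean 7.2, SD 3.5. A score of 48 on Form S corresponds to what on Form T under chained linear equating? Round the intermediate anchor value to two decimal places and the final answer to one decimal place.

Form S → anchor (Group 1): v = (3.4/12.5)(48 − 38.9) + 8.3 = 10.78
anchor → Form T (Group 2): y = (14.4/3.5)(10.78 − 7.2) + 34.1 = 48.8

48.8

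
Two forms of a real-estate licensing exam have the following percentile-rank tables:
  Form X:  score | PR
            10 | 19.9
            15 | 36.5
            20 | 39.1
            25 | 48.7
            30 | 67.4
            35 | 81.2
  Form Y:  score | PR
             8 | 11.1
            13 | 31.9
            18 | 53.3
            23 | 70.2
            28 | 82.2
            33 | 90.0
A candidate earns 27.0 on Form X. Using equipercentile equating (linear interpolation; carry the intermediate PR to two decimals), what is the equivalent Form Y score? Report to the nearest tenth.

PR of 27.0 on Form X: 48.7 + (27.0 − 25)/(30 − 25) × (67.4 − 48.7) = 56.18
On Form Y, PR 56.18 falls between score 18 (PR 53.3) and 23 (PR 70.2).
Interpolate: 18 + (56.18 − 53.3)/(70.2 − 53.3) × (23 − 18) = 18.9

18.9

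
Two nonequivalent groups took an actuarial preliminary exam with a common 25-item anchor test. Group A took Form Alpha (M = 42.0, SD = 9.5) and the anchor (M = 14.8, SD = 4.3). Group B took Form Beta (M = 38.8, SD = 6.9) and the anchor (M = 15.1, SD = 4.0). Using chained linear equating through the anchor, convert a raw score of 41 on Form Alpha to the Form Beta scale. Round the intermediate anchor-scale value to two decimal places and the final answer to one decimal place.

Form Alpha → anchor (Group A): v = (4.3/9.5)(41 − 42.0) + 14.8 = 14.35
anchor → Form Beta (Group B): y = (6.9/4.0)(14.35 − 15.1) + 38.8 = 37.5

37.5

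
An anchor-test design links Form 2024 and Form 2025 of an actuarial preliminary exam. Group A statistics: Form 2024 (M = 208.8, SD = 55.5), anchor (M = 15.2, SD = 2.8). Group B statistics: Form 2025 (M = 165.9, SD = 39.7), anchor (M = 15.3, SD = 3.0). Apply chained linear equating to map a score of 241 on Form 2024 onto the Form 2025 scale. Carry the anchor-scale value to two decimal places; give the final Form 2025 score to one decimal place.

Form 2024 → anchor (Group A): v = (2.8/55.5)(241 − 208.8) + 15.2 = 16.82
anchor → Form 2025 (Group B): y = (39.7/3.0)(16.82 − 15.3) + 165.9 = 186.0

186.0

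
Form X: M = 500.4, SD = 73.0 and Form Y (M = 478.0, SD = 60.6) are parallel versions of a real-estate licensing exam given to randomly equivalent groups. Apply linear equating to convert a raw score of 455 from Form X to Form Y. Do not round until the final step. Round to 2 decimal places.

Linear equating: y = (SD_Y/SD_X)(x − M_X) + M_Y
y = (60.6/73.0)(455 − 500.4) + 478.0
y = 0.830137 × -45.4 + 478.0 = -37.6882 + 478.0 = 440.31

440.31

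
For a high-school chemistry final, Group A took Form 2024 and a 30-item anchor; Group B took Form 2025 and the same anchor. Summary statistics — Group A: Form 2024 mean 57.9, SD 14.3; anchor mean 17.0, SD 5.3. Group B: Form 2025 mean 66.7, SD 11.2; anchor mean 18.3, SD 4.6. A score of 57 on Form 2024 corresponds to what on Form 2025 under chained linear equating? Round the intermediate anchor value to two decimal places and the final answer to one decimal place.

62.7

Form 2024 → anchor (Group A): v = (5.3/14.3)(57 − 57.9) + 17.0 = 16.67
anchor → Form 2025 (Group B): y = (11.2/4.6)(16.67 − 18.3) + 66.7 = 62.7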